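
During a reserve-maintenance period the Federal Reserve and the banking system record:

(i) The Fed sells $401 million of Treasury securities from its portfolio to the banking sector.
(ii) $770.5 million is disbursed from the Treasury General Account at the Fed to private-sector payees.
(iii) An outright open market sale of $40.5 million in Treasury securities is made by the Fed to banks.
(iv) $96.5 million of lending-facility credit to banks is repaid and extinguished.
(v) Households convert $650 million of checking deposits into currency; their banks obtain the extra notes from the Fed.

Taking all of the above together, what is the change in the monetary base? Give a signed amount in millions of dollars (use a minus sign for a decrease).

+$232.5 million

OMO sale (to banks) $401 million: Fed balance sheet contracts → −$401M.
Government spending $770.5 million: a non-base liability converts back to reserves → +$770.5M.
OMO sale (to banks) $40.5 million: Fed balance sheet contracts → −$40.5M.
Discount-window repayment $96.5 million: Fed balance sheet contracts → −$96.5M.
Currency withdrawal $650 million: just a shift between currency and reserves — both are base money → 0.
Net: −401 + 770.5 − 40.5 − 96.5 + 0 = +$232.5 million.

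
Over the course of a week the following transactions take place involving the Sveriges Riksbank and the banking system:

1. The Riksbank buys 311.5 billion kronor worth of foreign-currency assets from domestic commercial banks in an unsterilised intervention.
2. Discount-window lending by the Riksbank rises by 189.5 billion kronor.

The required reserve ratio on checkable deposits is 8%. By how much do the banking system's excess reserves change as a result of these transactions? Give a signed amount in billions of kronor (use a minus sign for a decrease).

+501 billion

FX purchase 311.5 billion kronor: reserves +311.5B, deposits 0.
Discount-window loan 189.5 billion kronor: reserves +189.5B, deposits 0.
Totals: Δreserves = +501B, Δdeposits = 0.
Δrequired reserves = 8% × 0 = 0.
Δexcess reserves = Δreserves − Δrequired = +501B − (0) = +501 billion.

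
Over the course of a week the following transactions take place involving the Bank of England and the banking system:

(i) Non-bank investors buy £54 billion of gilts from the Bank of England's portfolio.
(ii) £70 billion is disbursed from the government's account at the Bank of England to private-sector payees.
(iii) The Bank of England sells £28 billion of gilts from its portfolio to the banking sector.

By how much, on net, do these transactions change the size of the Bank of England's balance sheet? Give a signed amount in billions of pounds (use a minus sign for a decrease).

Bank of England balance sheet:
  Assets:      Securities −£82B
  Liabilities: Bank reserves −£12B, Government deposits −£70B
Commercial banking system:
  Assets:      Reserves at CB −£12B, Securities +£28B
  Liabilities: Checkable deposits +£16B
Change in total Bank of England assets = -£82 billion.

-£82 billion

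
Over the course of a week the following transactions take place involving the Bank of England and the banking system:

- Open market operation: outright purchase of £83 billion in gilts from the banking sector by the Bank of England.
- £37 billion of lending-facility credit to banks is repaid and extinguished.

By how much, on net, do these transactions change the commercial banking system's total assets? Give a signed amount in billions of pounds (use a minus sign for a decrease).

Bank of England balance sheet:
  Assets:      Securities +£83B, Loans to banks −£37B
  Liabilities: Bank reserves +£46B
Commercial banking system:
  Assets:      Reserves at CB +£46B, Securities −£83B
  Liabilities: Borrowings from CB −£37B
Change in total bank assets = -£37 billion.

-£37 billion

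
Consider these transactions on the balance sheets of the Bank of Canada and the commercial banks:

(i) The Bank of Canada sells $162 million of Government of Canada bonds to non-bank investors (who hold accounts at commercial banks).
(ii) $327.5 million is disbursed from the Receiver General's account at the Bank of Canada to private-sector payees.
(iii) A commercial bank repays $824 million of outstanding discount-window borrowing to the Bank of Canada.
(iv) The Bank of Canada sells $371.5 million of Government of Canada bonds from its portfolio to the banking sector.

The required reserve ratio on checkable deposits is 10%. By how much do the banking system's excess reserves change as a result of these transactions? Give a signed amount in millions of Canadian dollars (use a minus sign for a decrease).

Asset sale (to non-banks) $162 million: reserves −$162M, deposits −$162M.
Government spending $327.5 million: reserves +$327.5M, deposits +$327.5M.
Discount-window repayment $824 million: reserves −$824M, deposits 0.
OMO sale (to banks) $371.5 million: reserves −$371.5M, deposits 0.
Totals: Δreserves = −$1030M, Δdeposits = +$165.5M.
Δrequired reserves = 10% × +$165.5M = +$16.55M.
Δexcess reserves = Δreserves − Δrequired = −$1030M − (+$16.55M) = -$1046.55 million.

-$1046.55 million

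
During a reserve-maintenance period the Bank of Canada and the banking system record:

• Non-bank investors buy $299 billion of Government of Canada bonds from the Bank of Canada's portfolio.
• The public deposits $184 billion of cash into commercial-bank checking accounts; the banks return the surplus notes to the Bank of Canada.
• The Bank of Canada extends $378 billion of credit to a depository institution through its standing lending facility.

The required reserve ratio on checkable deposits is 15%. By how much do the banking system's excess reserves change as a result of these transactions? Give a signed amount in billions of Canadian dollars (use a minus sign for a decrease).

+$280.25 billion

Asset sale (to non-banks) $299 billion: reserves −$299B, deposits −$299B.
Currency deposit $184 billion: reserves +$184B, deposits +$184B.
Discount-window loan $378 billion: reserves +$378B, deposits 0.
Totals: Δreserves = +$263B, Δdeposits = −$115B.
Δrequired reserves = 15% × −$115B = −$17.25B.
Δexcess reserves = Δreserves − Δrequired = +$263B − (−$17.25B) = +$280.25 billion.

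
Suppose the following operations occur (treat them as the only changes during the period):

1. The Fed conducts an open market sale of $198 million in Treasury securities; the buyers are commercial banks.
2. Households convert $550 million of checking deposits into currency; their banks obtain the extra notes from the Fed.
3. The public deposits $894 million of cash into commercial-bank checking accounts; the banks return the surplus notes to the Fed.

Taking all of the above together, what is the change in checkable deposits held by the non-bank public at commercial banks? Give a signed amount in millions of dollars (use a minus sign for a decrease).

+$344 million

Fed balance sheet:
  Assets:      Securities −$198M
  Liabilities: Bank reserves +$146M, Currency in circulation −$344M
Commercial banking system:
  Assets:      Reserves at CB +$146M, Securities +$198M
  Liabilities: Checkable deposits +$344M
So the change in checkable deposits held by the non-bank public at commercial banks is +$344 million.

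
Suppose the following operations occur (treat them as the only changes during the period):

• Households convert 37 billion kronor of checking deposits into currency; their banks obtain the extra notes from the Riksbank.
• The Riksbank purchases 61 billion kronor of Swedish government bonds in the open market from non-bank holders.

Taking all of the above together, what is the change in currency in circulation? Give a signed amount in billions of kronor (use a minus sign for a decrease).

Riksbank balance sheet:
  Assets:      Securities +61B
  Liabilities: Bank reserves +24B, Currency in circulation +37B
Commercial banking system:
  Assets:      Reserves at CB +24B
  Liabilities: Checkable deposits +24B
So the change in currency in circulation is +37 billion.

+37 billion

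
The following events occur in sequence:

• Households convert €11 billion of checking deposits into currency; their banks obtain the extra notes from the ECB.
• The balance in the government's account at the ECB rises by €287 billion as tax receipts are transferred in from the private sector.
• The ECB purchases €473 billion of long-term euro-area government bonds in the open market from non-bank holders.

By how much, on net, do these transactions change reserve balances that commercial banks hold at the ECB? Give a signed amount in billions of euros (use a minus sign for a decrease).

Currency withdrawal €11 billion: banks swap reserves for currency → −€11B.
Government account inflow €287 billion: funds move from bank reserves into the government account → −€287B.
Asset purchase (from non-banks) €473 billion: the ECB pays by crediting reserve accounts → +€473B.
Net: −11 − 287 + 473 = +€175 billion.

+€175 billion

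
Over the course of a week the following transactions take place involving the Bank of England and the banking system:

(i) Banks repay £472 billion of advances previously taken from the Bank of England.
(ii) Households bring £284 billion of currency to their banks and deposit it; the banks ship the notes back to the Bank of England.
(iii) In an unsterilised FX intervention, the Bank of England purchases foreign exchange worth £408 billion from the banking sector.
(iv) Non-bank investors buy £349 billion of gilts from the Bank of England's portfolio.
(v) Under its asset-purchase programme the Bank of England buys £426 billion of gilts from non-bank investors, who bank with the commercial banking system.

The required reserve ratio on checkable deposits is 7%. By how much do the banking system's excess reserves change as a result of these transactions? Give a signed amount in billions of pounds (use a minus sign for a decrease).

+£271.73 billion

Discount-window repayment £472 billion: reserves −£472B, deposits 0.
Currency deposit £284 billion: reserves +£284B, deposits +£284B.
FX purchase £408 billion: reserves +£408B, deposits 0.
Asset sale (to non-banks) £349 billion: reserves −£349B, deposits −£349B.
Asset purchase (from non-banks) £426 billion: reserves +£426B, deposits +£426B.
Totals: Δreserves = +£297B, Δdeposits = +£361B.
Δrequired reserves = 7% × +£361B = +£25.27B.
Δexcess reserves = Δreserves − Δrequired = +£297B − (+£25.27B) = +£271.73 billion.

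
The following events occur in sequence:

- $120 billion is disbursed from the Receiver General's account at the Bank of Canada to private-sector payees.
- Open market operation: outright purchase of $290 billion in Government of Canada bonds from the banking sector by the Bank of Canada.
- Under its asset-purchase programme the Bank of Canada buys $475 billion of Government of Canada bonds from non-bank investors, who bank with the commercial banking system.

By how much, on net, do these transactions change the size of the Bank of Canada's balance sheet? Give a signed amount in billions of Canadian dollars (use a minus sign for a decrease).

+$765 billion

Government spending $120 billion: only the composition of liabilities changes → 0.
OMO purchase (from banks) $290 billion: a Bank of Canada asset is acquired → +$290B.
Asset purchase (from non-banks) $475 billion: a Bank of Canada asset is acquired → +$475B.
Net: 0 + 290 + 475 = +$765 billion.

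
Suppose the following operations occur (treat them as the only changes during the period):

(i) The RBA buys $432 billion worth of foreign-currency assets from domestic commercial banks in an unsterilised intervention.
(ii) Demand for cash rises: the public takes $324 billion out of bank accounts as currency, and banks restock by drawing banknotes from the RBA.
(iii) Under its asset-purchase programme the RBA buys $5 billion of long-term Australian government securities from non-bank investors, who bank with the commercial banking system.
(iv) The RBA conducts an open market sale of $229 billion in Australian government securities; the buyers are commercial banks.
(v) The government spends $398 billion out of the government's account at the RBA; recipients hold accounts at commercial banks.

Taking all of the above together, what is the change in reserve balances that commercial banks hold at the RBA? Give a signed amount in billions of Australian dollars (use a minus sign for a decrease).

RBA balance sheet:
  Assets:      Securities −$224B, Foreign assets +$432B
  Liabilities: Bank reserves +$282B, Currency in circulation +$324B, Government deposits −$398B
So the change in reserve balances that commercial banks hold at the RBA is +$282 billion.

+$282 billion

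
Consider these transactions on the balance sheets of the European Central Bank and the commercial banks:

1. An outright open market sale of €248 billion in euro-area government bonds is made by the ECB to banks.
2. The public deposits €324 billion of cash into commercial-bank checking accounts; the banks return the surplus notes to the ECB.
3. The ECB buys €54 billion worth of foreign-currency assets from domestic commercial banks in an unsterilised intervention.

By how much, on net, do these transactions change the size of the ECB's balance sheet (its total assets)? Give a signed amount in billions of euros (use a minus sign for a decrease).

OMO sale (to banks) €248 billion: an ECB asset is shed → −€248B.
Currency deposit €324 billion: only the composition of liabilities changes → 0.
FX purchase €54 billion: an ECB asset is acquired → +€54B.
Net: −248 + 0 + 54 = -€194 billion.

-€194 billion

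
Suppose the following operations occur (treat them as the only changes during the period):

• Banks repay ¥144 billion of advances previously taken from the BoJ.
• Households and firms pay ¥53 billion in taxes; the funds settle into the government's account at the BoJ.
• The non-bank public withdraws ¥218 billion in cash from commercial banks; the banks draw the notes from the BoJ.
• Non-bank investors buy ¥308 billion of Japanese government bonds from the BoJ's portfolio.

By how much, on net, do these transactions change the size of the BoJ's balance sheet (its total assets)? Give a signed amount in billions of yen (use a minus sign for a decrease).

BoJ balance sheet:
  Assets:      Securities −¥308B, Loans to banks −¥144B
  Liabilities: Bank reserves −¥723B, Currency in circulation +¥218B, Government deposits +¥53B
Commercial banking system:
  Assets:      Reserves at CB −¥723B
  Liabilities: Checkable deposits −¥579B, Borrowings from CB −¥144B
Change in total BoJ assets = -¥452 billion.

-¥452 billion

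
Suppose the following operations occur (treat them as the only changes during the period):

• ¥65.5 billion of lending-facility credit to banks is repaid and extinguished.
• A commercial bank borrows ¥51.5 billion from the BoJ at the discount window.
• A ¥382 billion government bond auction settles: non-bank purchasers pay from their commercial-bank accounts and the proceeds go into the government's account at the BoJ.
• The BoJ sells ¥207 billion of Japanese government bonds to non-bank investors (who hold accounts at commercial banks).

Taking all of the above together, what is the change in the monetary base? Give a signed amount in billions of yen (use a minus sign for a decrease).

Discount-window repayment ¥65.5 billion: BoJ balance sheet contracts → −¥65.5B.
Discount-window loan ¥51.5 billion: BoJ balance sheet expands → +¥51.5B.
Government account inflow ¥382 billion: reserves shift to a non-base liability → −¥382B.
Asset sale (to non-banks) ¥207 billion: BoJ balance sheet contracts → −¥207B.
Net: −65.5 + 51.5 − 382 − 207 = -¥603 billion.

-¥603 billion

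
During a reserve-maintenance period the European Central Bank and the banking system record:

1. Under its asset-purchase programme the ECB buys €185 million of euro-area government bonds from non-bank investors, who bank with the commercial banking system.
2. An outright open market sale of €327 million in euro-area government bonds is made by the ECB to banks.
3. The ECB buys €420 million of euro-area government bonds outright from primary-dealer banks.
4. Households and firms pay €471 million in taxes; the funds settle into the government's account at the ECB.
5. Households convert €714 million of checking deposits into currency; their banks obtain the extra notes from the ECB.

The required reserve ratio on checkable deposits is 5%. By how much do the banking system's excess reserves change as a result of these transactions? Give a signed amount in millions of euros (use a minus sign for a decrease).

Asset purchase (from non-banks) €185 million: reserves +€185M, deposits +€185M.
OMO sale (to banks) €327 million: reserves −€327M, deposits 0.
OMO purchase (from banks) €420 million: reserves +€420M, deposits 0.
Government account inflow €471 million: reserves −€471M, deposits −€471M.
Currency withdrawal €714 million: reserves −€714M, deposits −€714M.
Totals: Δreserves = −€907M, Δdeposits = −€1000M.
Δrequired reserves = 5% × −€1000M = −€50M.
Δexcess reserves = Δreserves − Δrequired = −€907M − (−€50M) = -€857 million.

-€857 million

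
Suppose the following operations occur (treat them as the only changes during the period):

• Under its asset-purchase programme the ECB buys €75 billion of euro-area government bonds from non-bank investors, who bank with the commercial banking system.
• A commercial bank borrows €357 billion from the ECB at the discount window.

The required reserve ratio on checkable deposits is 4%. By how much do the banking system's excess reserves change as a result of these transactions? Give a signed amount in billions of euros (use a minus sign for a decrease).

+€429 billion

Asset purchase (from non-banks) €75 billion: reserves +€75B, deposits +€75B.
Discount-window loan €357 billion: reserves +€357B, deposits 0.
Totals: Δreserves = +€432B, Δdeposits = +€75B.
Δrequired reserves = 4% × +€75B = +€3B.
Δexcess reserves = Δreserves − Δrequired = +€432B − (+€3B) = +€429 billion.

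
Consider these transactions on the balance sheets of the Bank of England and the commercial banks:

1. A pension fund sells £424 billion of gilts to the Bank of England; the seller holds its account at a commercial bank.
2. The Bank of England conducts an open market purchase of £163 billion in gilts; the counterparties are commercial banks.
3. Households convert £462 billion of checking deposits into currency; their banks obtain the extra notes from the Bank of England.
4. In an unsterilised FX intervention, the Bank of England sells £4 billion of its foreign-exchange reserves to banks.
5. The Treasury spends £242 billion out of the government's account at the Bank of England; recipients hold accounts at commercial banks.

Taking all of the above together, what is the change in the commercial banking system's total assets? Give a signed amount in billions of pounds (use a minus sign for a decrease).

+£204 billion

Asset purchase (from non-banks) £424 billion: bank balance sheets expand → +£424B.
OMO purchase (from banks) £163 billion: just an asset swap on bank balance sheets → 0.
Currency withdrawal £462 billion: bank balance sheets shrink → −£462B.
FX sale £4 billion: just an asset swap on bank balance sheets → 0.
Government spending £242 billion: bank balance sheets expand → +£242B.
Net: 424 + 0 − 462 + 0 + 242 = +£204 billion.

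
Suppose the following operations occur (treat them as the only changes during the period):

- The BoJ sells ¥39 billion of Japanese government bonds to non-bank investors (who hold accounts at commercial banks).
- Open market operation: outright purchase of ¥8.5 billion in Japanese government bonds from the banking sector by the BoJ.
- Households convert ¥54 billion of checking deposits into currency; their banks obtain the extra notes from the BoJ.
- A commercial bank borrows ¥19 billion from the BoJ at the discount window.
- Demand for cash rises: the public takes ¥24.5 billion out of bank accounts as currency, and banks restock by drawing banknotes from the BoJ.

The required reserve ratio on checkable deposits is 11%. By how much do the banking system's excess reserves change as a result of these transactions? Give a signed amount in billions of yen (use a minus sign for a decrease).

Asset sale (to non-banks) ¥39 billion: reserves −¥39B, deposits −¥39B.
OMO purchase (from banks) ¥8.5 billion: reserves +¥8.5B, deposits 0.
Currency withdrawal ¥54 billion: reserves −¥54B, deposits −¥54B.
Discount-window loan ¥19 billion: reserves +¥19B, deposits 0.
Currency withdrawal ¥24.5 billion: reserves −¥24.5B, deposits −¥24.5B.
Totals: Δreserves = −¥90B, Δdeposits = −¥117.5B.
Δrequired reserves = 11% × −¥117.5B = −¥12.925B.
Δexcess reserves = Δreserves − Δrequired = −¥90B − (−¥12.925B) = -¥77.075 billion.

-¥77.075 billion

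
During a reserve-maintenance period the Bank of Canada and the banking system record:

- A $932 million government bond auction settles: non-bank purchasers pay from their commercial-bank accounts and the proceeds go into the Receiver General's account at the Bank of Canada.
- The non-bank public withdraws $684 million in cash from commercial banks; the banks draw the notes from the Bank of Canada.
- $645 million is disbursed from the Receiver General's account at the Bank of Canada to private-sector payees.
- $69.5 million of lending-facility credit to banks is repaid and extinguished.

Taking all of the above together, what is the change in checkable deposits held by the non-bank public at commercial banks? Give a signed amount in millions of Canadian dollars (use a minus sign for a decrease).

-$971 million

Bank of Canada balance sheet:
  Assets:      Loans to banks −$69.5M
  Liabilities: Bank reserves −$1040.5M, Currency in circulation +$684M, Government deposits +$287M
Commercial banking system:
  Assets:      Reserves at CB −$1040.5M
  Liabilities: Checkable deposits −$971M, Borrowings from CB −$69.5M
So the change in checkable deposits held by the non-bank public at commercial banks is -$971 million.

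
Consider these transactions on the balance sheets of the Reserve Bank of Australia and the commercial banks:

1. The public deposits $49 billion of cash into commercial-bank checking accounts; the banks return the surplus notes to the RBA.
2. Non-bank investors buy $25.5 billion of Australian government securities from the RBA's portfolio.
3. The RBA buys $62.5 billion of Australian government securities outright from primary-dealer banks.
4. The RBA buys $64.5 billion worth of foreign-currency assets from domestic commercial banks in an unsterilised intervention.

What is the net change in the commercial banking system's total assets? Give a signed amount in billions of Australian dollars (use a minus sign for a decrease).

+$23.5 billion

RBA balance sheet:
  Assets:      Securities +$37B, Foreign assets +$64.5B
  Liabilities: Bank reserves +$150.5B, Currency in circulation −$49B
Commercial banking system:
  Assets:      Reserves at CB +$150.5B, Securities −$62.5B, Foreign assets −$64.5B
  Liabilities: Checkable deposits +$23.5B
Change in total bank assets = +$23.5 billion.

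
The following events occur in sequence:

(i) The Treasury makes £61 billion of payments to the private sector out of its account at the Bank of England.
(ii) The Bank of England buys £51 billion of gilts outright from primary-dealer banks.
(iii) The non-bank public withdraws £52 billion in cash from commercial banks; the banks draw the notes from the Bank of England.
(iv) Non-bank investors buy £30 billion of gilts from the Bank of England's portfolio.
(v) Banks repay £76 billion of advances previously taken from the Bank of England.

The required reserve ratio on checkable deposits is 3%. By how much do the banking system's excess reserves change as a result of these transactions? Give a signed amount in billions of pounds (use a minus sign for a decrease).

-£45.37 billion

Government spending £61 billion: reserves +£61B, deposits +£61B.
OMO purchase (from banks) £51 billion: reserves +£51B, deposits 0.
Currency withdrawal £52 billion: reserves −£52B, deposits −£52B.
Asset sale (to non-banks) £30 billion: reserves −£30B, deposits −£30B.
Discount-window repayment £76 billion: reserves −£76B, deposits 0.
Totals: Δreserves = −£46B, Δdeposits = −£21B.
Δrequired reserves = 3% × −£21B = −£0.63B.
Δexcess reserves = Δreserves − Δrequired = −£46B − (−£0.63B) = -£45.37 billion.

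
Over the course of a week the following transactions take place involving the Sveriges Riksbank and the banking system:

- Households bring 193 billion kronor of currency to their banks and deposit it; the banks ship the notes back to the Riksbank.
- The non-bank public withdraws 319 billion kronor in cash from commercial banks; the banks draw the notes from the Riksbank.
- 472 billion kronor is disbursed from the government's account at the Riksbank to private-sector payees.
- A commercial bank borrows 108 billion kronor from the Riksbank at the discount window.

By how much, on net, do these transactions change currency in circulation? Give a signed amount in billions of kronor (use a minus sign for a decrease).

+126 billion

Riksbank balance sheet:
  Assets:      Loans to banks +108B
  Liabilities: Bank reserves +454B, Currency in circulation +126B, Government deposits −472B
So the change in currency in circulation is +126 billion.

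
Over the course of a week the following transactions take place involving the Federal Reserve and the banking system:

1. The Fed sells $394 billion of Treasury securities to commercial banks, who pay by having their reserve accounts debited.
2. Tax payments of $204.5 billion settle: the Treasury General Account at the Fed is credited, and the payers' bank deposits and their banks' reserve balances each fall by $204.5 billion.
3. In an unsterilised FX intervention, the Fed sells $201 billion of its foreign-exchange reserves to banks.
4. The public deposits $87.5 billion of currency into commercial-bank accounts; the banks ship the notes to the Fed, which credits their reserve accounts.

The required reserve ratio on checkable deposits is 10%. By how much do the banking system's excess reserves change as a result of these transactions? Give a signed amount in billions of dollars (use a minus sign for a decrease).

-$700.3 billion

OMO sale (to banks) $394 billion: reserves −$394B, deposits 0.
Government account inflow $204.5 billion: reserves −$204.5B, deposits −$204.5B.
FX sale $201 billion: reserves −$201B, deposits 0.
Currency deposit $87.5 billion: reserves +$87.5B, deposits +$87.5B.
Totals: Δreserves = −$712B, Δdeposits = −$117B.
Δrequired reserves = 10% × −$117B = −$11.7B.
Δexcess reserves = Δreserves − Δrequired = −$712B − (−$11.7B) = -$700.3 billion.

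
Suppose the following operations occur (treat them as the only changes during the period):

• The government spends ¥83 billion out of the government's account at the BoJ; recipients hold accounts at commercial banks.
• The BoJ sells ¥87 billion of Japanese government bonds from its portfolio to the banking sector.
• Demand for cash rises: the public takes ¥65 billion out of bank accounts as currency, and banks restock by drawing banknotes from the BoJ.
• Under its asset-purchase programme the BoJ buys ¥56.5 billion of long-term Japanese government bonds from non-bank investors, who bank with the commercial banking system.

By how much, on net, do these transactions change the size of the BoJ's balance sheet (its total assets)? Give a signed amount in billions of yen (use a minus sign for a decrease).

Government spending ¥83 billion: only the composition of liabilities changes → 0.
OMO sale (to banks) ¥87 billion: a BoJ asset is shed → −¥87B.
Currency withdrawal ¥65 billion: only the composition of liabilities changes → 0.
Asset purchase (from non-banks) ¥56.5 billion: a BoJ asset is acquired → +¥56.5B.
Net: 0 − 87 + 0 + 56.5 = -¥30.5 billion.

-¥30.5 billion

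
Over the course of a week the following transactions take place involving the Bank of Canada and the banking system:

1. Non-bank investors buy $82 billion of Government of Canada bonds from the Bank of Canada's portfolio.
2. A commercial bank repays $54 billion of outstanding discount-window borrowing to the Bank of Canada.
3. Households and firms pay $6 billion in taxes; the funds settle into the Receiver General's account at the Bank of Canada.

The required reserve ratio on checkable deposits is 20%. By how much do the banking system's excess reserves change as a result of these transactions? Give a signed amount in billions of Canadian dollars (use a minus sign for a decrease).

Asset sale (to non-banks) $82 billion: reserves −$82B, deposits −$82B.
Discount-window repayment $54 billion: reserves −$54B, deposits 0.
Government account inflow $6 billion: reserves −$6B, deposits −$6B.
Totals: Δreserves = −$142B, Δdeposits = −$88B.
Δrequired reserves = 20% × −$88B = −$17.6B.
Δexcess reserves = Δreserves − Δrequired = −$142B − (−$17.6B) = -$124.4 billion.

-$124.4 billion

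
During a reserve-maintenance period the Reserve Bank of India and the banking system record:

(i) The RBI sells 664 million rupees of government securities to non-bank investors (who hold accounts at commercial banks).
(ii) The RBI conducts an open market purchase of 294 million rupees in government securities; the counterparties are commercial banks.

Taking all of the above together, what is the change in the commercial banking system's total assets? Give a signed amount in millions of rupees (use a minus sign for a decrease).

Asset sale (to non-banks) 664 million rupees: bank balance sheets shrink → −664M.
OMO purchase (from banks) 294 million rupees: just an asset swap on bank balance sheets → 0.
Net: −664 + 0 = -664 million.

-664 million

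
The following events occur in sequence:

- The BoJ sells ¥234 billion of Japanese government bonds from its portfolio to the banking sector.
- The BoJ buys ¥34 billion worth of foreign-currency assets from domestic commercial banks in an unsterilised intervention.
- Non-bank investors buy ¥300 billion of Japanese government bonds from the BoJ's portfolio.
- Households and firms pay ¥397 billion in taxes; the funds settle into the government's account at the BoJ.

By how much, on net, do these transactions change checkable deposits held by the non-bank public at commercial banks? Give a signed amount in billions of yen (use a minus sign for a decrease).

-¥697 billion

OMO sale (to banks) ¥234 billion: the counterparty is a bank, so public deposits are unchanged → 0.
FX purchase ¥34 billion: the counterparty is a bank, so public deposits are unchanged → 0.
Asset sale (to non-banks) ¥300 billion: non-bank counterparties' bank balances fall → −¥300B.
Government account inflow ¥397 billion: non-bank counterparties' bank balances fall → −¥397B.
Net: 0 + 0 − 300 − 397 = -¥697 billion.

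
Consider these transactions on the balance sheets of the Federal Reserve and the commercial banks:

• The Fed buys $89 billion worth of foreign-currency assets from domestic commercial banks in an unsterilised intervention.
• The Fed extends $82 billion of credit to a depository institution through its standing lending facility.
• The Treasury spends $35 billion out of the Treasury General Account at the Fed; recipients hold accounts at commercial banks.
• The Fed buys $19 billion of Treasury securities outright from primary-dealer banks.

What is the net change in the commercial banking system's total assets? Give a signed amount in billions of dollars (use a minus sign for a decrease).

Fed balance sheet:
  Assets:      Securities +$19B, Loans to banks +$82B, Foreign assets +$89B
  Liabilities: Bank reserves +$225B, Government deposits −$35B
Commercial banking system:
  Assets:      Reserves at CB +$225B, Securities −$19B, Foreign assets −$89B
  Liabilities: Checkable deposits +$35B, Borrowings from CB +$82B
Change in total bank assets = +$117 billion.

+$117 billion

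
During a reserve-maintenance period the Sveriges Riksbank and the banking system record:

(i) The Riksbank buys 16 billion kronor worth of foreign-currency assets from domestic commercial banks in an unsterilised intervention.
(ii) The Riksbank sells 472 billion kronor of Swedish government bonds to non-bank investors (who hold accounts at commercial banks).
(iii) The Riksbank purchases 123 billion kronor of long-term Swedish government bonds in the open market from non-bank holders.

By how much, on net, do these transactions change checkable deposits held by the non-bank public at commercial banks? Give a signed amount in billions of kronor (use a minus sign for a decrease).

FX purchase 16 billion kronor: the counterparty is a bank, so public deposits are unchanged → 0.
Asset sale (to non-banks) 472 billion kronor: non-bank counterparties' bank balances fall → −472B.
Asset purchase (from non-banks) 123 billion kronor: non-bank counterparties' bank balances rise → +123B.
Net: 0 − 472 + 123 = -349 billion.

-349 billion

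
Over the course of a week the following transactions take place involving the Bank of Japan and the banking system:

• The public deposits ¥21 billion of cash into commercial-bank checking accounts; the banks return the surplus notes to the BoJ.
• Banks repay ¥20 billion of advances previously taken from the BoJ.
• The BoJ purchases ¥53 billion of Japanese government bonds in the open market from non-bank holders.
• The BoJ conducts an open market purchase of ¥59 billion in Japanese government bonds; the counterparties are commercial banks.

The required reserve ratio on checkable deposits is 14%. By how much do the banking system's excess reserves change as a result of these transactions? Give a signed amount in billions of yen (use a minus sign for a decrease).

Currency deposit ¥21 billion: reserves +¥21B, deposits +¥21B.
Discount-window repayment ¥20 billion: reserves −¥20B, deposits 0.
Asset purchase (from non-banks) ¥53 billion: reserves +¥53B, deposits +¥53B.
OMO purchase (from banks) ¥59 billion: reserves +¥59B, deposits 0.
Totals: Δreserves = +¥113B, Δdeposits = +¥74B.
Δrequired reserves = 14% × +¥74B = +¥10.36B.
Δexcess reserves = Δreserves − Δrequired = +¥113B − (+¥10.36B) = +¥102.64 billion.

+¥102.64 billion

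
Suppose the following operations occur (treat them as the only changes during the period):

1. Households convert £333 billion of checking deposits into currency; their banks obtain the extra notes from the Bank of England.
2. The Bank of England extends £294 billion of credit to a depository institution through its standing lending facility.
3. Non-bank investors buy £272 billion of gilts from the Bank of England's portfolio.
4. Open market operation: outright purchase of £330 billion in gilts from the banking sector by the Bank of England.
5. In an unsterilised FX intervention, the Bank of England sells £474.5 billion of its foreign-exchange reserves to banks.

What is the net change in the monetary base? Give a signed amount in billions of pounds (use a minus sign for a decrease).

Bank of England balance sheet:
  Assets:      Securities +£58B, Loans to banks +£294B, Foreign assets −£474.5B
  Liabilities: Bank reserves −£455.5B, Currency in circulation +£333B
Monetary base = currency + reserves: +£333B + (−£455.5B) = -£122.5 billion.

-£122.5 billion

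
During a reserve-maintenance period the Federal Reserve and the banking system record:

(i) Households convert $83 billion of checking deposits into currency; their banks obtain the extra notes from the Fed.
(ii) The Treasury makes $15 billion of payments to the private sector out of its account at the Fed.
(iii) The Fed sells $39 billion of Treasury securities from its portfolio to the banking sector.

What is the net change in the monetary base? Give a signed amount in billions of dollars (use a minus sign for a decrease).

-$24 billion

Fed balance sheet:
  Assets:      Securities −$39B
  Liabilities: Bank reserves −$107B, Currency in circulation +$83B, Government deposits −$15B
Commercial banking system:
  Assets:      Reserves at CB −$107B, Securities +$39B
  Liabilities: Checkable deposits −$68B
Monetary base = currency + reserves: +$83B + (−$107B) = -$24 billion.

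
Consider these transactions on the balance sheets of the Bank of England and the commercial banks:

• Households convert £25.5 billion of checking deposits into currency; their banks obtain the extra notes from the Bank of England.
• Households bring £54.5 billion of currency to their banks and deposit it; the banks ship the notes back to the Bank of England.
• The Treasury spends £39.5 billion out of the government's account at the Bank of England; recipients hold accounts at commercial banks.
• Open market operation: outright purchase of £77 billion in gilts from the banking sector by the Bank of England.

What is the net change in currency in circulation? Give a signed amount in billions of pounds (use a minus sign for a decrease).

Currency withdrawal £25.5 billion: notes leave the central bank → +£25.5B.
Currency deposit £54.5 billion: notes return to the central bank → −£54.5B.
Government spending £39.5 billion: no currency enters or leaves circulation → 0.
OMO purchase (from banks) £77 billion: no currency enters or leaves circulation → 0.
Net: 25.5 − 54.5 + 0 + 0 = -£29 billion.

-£29 billion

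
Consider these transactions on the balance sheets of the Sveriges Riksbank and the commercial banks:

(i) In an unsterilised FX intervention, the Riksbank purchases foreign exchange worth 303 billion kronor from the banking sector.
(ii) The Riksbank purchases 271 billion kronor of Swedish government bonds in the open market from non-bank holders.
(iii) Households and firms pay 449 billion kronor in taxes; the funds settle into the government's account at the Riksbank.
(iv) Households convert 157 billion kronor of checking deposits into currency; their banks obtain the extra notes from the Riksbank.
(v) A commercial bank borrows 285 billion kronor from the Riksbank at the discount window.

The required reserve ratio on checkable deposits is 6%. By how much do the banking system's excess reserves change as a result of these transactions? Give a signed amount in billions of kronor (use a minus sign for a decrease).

FX purchase 303 billion kronor: reserves +303B, deposits 0.
Asset purchase (from non-banks) 271 billion kronor: reserves +271B, deposits +271B.
Government account inflow 449 billion kronor: reserves −449B, deposits −449B.
Currency withdrawal 157 billion kronor: reserves −157B, deposits −157B.
Discount-window loan 285 billion kronor: reserves +285B, deposits 0.
Totals: Δreserves = +253B, Δdeposits = −335B.
Δrequired reserves = 6% × −335B = −20.1B.
Δexcess reserves = Δreserves − Δrequired = +253B − (−20.1B) = +273.1 billion.

+273.1 billion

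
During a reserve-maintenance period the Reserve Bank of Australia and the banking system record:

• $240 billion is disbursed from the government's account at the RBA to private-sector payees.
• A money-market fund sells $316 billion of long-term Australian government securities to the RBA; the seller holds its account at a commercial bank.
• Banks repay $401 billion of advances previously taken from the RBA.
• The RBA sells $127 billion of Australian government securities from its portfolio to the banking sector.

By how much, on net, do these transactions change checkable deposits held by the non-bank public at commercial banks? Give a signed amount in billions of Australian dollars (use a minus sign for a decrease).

+$556 billion

RBA balance sheet:
  Assets:      Securities +$189B, Loans to banks −$401B
  Liabilities: Bank reserves +$28B, Government deposits −$240B
Commercial banking system:
  Assets:      Reserves at CB +$28B, Securities +$127B
  Liabilities: Checkable deposits +$556B, Borrowings from CB −$401B
So the change in checkable deposits held by the non-bank public at commercial banks is +$556 billion.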